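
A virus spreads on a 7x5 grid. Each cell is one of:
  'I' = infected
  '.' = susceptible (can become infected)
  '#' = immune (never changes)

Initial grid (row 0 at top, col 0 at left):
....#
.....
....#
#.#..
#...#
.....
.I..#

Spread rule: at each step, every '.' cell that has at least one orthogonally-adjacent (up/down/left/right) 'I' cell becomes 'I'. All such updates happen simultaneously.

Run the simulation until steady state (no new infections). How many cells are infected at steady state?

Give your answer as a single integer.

Step 0 (initial): 1 infected
Step 1: +3 new -> 4 infected
Step 2: +4 new -> 8 infected
Step 3: +3 new -> 11 infected
Step 4: +3 new -> 14 infected
Step 5: +4 new -> 18 infected
Step 6: +5 new -> 23 infected
Step 7: +3 new -> 26 infected
Step 8: +2 new -> 28 infected
Step 9: +0 new -> 28 infected

Answer: 28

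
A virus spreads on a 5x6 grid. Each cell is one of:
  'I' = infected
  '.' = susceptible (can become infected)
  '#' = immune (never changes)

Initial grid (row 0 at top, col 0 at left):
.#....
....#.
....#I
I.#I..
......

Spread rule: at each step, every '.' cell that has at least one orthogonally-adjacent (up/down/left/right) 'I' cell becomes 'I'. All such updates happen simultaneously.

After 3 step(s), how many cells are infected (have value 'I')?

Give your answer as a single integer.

Answer: 25

Derivation:
Step 0 (initial): 3 infected
Step 1: +8 new -> 11 infected
Step 2: +9 new -> 20 infected
Step 3: +5 new -> 25 infected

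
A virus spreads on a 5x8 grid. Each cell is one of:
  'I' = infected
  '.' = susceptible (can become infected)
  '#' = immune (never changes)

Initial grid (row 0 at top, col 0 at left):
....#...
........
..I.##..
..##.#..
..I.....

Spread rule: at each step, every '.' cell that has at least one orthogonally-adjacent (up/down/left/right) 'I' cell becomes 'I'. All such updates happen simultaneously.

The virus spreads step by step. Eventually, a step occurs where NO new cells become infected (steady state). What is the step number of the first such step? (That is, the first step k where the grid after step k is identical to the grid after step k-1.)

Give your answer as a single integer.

Step 0 (initial): 2 infected
Step 1: +5 new -> 7 infected
Step 2: +7 new -> 14 infected
Step 3: +7 new -> 21 infected
Step 4: +3 new -> 24 infected
Step 5: +4 new -> 28 infected
Step 6: +4 new -> 32 infected
Step 7: +2 new -> 34 infected
Step 8: +0 new -> 34 infected

Answer: 8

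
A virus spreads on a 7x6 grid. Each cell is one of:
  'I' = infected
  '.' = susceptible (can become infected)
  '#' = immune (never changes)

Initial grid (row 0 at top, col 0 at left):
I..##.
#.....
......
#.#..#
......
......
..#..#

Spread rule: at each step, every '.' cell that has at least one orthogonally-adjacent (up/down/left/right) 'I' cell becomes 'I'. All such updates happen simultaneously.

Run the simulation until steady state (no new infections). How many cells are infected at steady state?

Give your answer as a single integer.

Answer: 34

Derivation:
Step 0 (initial): 1 infected
Step 1: +1 new -> 2 infected
Step 2: +2 new -> 4 infected
Step 3: +2 new -> 6 infected
Step 4: +4 new -> 10 infected
Step 5: +3 new -> 13 infected
Step 6: +6 new -> 19 infected
Step 7: +7 new -> 26 infected
Step 8: +3 new -> 29 infected
Step 9: +3 new -> 32 infected
Step 10: +2 new -> 34 infected
Step 11: +0 new -> 34 infected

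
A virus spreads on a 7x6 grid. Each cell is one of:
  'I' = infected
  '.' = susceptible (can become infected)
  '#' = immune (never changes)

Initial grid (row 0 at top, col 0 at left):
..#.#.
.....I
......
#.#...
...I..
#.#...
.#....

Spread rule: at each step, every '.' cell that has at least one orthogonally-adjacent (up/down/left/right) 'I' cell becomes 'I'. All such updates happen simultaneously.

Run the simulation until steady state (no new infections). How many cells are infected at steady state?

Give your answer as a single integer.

Answer: 34

Derivation:
Step 0 (initial): 2 infected
Step 1: +7 new -> 9 infected
Step 2: +9 new -> 18 infected
Step 3: +9 new -> 27 infected
Step 4: +3 new -> 30 infected
Step 5: +3 new -> 33 infected
Step 6: +1 new -> 34 infected
Step 7: +0 new -> 34 infected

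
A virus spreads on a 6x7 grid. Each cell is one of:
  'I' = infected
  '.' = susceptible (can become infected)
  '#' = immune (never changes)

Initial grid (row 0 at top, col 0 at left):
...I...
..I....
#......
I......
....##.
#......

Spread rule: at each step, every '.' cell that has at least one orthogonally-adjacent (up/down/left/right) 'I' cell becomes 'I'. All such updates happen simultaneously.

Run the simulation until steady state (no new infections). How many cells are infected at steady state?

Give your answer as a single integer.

Step 0 (initial): 3 infected
Step 1: +7 new -> 10 infected
Step 2: +8 new -> 18 infected
Step 3: +7 new -> 25 infected
Step 4: +5 new -> 30 infected
Step 5: +3 new -> 33 infected
Step 6: +2 new -> 35 infected
Step 7: +2 new -> 37 infected
Step 8: +1 new -> 38 infected
Step 9: +0 new -> 38 infected

Answer: 38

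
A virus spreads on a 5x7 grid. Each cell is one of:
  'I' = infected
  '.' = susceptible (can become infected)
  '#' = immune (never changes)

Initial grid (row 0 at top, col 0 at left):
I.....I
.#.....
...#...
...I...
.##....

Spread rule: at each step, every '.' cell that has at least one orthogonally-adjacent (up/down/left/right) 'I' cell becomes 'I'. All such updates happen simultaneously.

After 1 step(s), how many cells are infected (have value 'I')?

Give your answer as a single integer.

Answer: 10

Derivation:
Step 0 (initial): 3 infected
Step 1: +7 new -> 10 infected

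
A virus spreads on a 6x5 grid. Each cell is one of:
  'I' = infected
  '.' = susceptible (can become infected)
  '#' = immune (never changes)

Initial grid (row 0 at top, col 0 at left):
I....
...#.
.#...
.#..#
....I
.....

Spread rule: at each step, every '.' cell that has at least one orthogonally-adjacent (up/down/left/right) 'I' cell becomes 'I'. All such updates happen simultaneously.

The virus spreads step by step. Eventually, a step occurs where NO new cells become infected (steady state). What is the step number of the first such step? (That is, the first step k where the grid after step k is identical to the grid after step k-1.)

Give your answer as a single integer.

Step 0 (initial): 2 infected
Step 1: +4 new -> 6 infected
Step 2: +6 new -> 12 infected
Step 3: +7 new -> 19 infected
Step 4: +5 new -> 24 infected
Step 5: +2 new -> 26 infected
Step 6: +0 new -> 26 infected

Answer: 6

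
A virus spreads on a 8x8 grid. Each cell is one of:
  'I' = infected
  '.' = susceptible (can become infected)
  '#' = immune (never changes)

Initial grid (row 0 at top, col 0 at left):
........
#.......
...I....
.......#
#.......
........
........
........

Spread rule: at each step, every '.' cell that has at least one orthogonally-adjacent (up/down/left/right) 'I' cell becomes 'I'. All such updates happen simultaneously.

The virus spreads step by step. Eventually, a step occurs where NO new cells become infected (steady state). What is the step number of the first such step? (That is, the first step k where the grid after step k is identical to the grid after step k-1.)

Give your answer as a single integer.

Step 0 (initial): 1 infected
Step 1: +4 new -> 5 infected
Step 2: +8 new -> 13 infected
Step 3: +11 new -> 24 infected
Step 4: +11 new -> 35 infected
Step 5: +9 new -> 44 infected
Step 6: +8 new -> 52 infected
Step 7: +5 new -> 57 infected
Step 8: +3 new -> 60 infected
Step 9: +1 new -> 61 infected
Step 10: +0 new -> 61 infected

Answer: 10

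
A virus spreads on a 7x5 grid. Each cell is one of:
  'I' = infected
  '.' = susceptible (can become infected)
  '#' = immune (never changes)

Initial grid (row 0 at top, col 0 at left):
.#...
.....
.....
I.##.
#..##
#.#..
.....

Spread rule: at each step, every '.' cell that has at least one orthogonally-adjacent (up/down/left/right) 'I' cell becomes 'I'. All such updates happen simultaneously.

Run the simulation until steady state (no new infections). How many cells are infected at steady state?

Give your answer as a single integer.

Answer: 27

Derivation:
Step 0 (initial): 1 infected
Step 1: +2 new -> 3 infected
Step 2: +3 new -> 6 infected
Step 3: +5 new -> 11 infected
Step 4: +3 new -> 14 infected
Step 5: +5 new -> 19 infected
Step 6: +4 new -> 23 infected
Step 7: +3 new -> 26 infected
Step 8: +1 new -> 27 infected
Step 9: +0 new -> 27 infected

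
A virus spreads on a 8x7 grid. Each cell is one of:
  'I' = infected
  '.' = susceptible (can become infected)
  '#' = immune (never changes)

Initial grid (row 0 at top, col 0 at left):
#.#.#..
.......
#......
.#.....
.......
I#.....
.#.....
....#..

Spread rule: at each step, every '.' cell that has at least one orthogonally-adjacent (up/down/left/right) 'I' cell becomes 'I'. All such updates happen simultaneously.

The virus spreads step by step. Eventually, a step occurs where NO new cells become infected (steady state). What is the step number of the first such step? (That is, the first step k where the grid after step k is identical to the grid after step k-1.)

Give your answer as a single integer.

Step 0 (initial): 1 infected
Step 1: +2 new -> 3 infected
Step 2: +3 new -> 6 infected
Step 3: +2 new -> 8 infected
Step 4: +4 new -> 12 infected
Step 5: +6 new -> 18 infected
Step 6: +7 new -> 25 infected
Step 7: +7 new -> 32 infected
Step 8: +8 new -> 40 infected
Step 9: +4 new -> 44 infected
Step 10: +3 new -> 47 infected
Step 11: +1 new -> 48 infected
Step 12: +0 new -> 48 infected

Answer: 12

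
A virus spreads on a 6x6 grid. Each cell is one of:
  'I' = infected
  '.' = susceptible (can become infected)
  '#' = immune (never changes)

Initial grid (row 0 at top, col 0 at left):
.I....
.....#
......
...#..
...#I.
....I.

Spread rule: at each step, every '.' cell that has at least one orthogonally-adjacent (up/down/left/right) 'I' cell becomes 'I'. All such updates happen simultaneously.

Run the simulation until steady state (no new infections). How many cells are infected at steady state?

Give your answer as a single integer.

Answer: 33

Derivation:
Step 0 (initial): 3 infected
Step 1: +7 new -> 10 infected
Step 2: +7 new -> 17 infected
Step 3: +10 new -> 27 infected
Step 4: +5 new -> 32 infected
Step 5: +1 new -> 33 infected
Step 6: +0 new -> 33 infected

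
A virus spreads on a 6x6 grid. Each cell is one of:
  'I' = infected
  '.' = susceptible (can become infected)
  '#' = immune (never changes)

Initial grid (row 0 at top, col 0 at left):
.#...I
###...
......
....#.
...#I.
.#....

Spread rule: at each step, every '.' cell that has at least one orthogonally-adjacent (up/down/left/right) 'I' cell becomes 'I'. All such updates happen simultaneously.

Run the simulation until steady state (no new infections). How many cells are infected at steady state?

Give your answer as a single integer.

Answer: 28

Derivation:
Step 0 (initial): 2 infected
Step 1: +4 new -> 6 infected
Step 2: +6 new -> 12 infected
Step 3: +4 new -> 16 infected
Step 4: +2 new -> 18 infected
Step 5: +4 new -> 22 infected
Step 6: +3 new -> 25 infected
Step 7: +3 new -> 28 infected
Step 8: +0 new -> 28 infected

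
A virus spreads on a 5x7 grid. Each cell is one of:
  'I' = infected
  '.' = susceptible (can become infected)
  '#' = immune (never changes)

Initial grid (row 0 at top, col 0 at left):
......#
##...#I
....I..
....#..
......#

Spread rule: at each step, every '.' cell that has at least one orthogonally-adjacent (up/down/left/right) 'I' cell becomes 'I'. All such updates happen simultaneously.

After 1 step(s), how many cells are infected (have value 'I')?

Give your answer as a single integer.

Answer: 6

Derivation:
Step 0 (initial): 2 infected
Step 1: +4 new -> 6 infected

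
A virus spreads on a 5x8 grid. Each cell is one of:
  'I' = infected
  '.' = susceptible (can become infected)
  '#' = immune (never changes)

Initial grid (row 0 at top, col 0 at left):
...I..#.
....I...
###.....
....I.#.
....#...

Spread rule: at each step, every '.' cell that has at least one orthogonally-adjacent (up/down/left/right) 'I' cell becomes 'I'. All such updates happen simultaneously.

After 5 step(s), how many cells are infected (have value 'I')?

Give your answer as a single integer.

Answer: 34

Derivation:
Step 0 (initial): 3 infected
Step 1: +7 new -> 10 infected
Step 2: +9 new -> 19 infected
Step 3: +7 new -> 26 infected
Step 4: +6 new -> 32 infected
Step 5: +2 new -> 34 infected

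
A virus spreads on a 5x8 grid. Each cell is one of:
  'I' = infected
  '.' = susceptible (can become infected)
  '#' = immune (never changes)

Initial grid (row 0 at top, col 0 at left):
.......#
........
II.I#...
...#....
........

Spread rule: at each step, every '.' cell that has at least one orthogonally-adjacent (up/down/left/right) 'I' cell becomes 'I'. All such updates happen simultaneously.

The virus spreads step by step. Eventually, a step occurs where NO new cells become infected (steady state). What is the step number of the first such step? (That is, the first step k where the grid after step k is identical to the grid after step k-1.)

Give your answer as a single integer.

Answer: 9

Derivation:
Step 0 (initial): 3 infected
Step 1: +6 new -> 9 infected
Step 2: +8 new -> 17 infected
Step 3: +4 new -> 21 infected
Step 4: +4 new -> 25 infected
Step 5: +5 new -> 30 infected
Step 6: +4 new -> 34 infected
Step 7: +2 new -> 36 infected
Step 8: +1 new -> 37 infected
Step 9: +0 new -> 37 infected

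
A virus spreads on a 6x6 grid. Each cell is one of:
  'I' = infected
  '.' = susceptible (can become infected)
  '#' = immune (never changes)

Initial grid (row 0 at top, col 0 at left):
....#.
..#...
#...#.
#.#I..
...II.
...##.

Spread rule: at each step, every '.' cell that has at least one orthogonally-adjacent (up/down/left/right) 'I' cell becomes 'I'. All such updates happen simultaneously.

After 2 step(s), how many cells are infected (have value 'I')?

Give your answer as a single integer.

Answer: 13

Derivation:
Step 0 (initial): 3 infected
Step 1: +4 new -> 7 infected
Step 2: +6 new -> 13 infected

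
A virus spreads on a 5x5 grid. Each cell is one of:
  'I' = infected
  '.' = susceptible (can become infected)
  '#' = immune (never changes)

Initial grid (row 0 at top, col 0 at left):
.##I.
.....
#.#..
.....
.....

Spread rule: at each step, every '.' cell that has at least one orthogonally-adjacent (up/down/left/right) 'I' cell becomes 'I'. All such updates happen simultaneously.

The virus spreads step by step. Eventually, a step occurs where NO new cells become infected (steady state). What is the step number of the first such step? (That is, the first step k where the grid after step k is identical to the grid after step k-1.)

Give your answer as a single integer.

Step 0 (initial): 1 infected
Step 1: +2 new -> 3 infected
Step 2: +3 new -> 6 infected
Step 3: +3 new -> 9 infected
Step 4: +5 new -> 14 infected
Step 5: +4 new -> 18 infected
Step 6: +2 new -> 20 infected
Step 7: +1 new -> 21 infected
Step 8: +0 new -> 21 infected

Answer: 8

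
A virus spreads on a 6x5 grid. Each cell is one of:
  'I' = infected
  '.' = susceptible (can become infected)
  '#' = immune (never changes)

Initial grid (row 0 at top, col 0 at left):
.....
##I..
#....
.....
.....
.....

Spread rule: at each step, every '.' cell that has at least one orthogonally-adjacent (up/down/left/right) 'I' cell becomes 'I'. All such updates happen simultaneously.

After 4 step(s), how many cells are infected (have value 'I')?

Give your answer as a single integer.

Step 0 (initial): 1 infected
Step 1: +3 new -> 4 infected
Step 2: +6 new -> 10 infected
Step 3: +6 new -> 16 infected
Step 4: +5 new -> 21 infected

Answer: 21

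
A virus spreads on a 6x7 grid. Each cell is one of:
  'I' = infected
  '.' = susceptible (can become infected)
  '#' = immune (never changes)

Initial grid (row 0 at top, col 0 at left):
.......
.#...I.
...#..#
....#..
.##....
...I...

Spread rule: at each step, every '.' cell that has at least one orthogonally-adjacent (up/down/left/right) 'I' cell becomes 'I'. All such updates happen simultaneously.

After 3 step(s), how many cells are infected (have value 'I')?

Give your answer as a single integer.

Answer: 25

Derivation:
Step 0 (initial): 2 infected
Step 1: +7 new -> 9 infected
Step 2: +9 new -> 18 infected
Step 3: +7 new -> 25 infected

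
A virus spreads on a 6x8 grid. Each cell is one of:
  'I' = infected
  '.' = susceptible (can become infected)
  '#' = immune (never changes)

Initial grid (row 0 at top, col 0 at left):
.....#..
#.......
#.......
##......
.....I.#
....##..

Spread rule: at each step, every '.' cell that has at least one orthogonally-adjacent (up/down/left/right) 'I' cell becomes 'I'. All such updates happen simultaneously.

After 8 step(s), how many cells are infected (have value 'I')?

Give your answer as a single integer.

Answer: 39

Derivation:
Step 0 (initial): 1 infected
Step 1: +3 new -> 4 infected
Step 2: +5 new -> 9 infected
Step 3: +8 new -> 17 infected
Step 4: +7 new -> 24 infected
Step 5: +7 new -> 31 infected
Step 6: +5 new -> 36 infected
Step 7: +2 new -> 38 infected
Step 8: +1 new -> 39 infected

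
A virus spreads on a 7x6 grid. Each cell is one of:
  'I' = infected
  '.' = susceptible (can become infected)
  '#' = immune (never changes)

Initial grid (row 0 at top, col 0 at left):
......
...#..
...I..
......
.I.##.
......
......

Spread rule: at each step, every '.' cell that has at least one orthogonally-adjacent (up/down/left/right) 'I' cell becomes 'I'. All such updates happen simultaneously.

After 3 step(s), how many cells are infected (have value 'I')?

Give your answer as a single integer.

Answer: 28

Derivation:
Step 0 (initial): 2 infected
Step 1: +7 new -> 9 infected
Step 2: +10 new -> 19 infected
Step 3: +9 new -> 28 infected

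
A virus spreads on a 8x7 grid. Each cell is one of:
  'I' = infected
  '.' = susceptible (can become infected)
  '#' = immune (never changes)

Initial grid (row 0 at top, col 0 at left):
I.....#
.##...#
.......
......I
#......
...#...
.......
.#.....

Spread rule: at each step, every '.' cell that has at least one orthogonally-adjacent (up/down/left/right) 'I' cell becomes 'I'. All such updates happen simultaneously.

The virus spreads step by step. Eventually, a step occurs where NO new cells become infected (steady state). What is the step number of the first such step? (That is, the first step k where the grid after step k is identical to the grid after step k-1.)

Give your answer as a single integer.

Step 0 (initial): 2 infected
Step 1: +5 new -> 7 infected
Step 2: +6 new -> 13 infected
Step 3: +9 new -> 22 infected
Step 4: +12 new -> 34 infected
Step 5: +4 new -> 38 infected
Step 6: +4 new -> 42 infected
Step 7: +4 new -> 46 infected
Step 8: +2 new -> 48 infected
Step 9: +1 new -> 49 infected
Step 10: +0 new -> 49 infected

Answer: 10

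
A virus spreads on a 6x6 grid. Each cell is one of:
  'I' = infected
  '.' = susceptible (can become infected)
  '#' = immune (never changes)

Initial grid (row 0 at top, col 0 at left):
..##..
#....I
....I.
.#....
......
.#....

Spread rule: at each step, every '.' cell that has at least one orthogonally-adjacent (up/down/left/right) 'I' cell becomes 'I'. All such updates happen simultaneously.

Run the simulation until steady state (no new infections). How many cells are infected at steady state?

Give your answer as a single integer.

Step 0 (initial): 2 infected
Step 1: +5 new -> 7 infected
Step 2: +6 new -> 13 infected
Step 3: +6 new -> 19 infected
Step 4: +5 new -> 24 infected
Step 5: +4 new -> 28 infected
Step 6: +2 new -> 30 infected
Step 7: +1 new -> 31 infected
Step 8: +0 new -> 31 infected

Answer: 31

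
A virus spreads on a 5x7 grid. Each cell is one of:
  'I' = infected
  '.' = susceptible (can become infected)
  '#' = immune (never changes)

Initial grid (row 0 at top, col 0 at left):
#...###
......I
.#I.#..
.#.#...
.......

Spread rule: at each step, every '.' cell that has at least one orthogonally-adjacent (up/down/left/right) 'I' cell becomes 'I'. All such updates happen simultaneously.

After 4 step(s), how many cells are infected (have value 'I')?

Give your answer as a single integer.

Answer: 26

Derivation:
Step 0 (initial): 2 infected
Step 1: +5 new -> 7 infected
Step 2: +7 new -> 14 infected
Step 3: +7 new -> 21 infected
Step 4: +5 new -> 26 infected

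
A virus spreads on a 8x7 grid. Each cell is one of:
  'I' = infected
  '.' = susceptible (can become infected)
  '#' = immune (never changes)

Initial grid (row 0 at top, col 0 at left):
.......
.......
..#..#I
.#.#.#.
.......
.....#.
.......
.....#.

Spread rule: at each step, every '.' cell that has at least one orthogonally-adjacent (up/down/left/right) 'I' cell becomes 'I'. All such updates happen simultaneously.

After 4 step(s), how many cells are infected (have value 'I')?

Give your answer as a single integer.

Answer: 15

Derivation:
Step 0 (initial): 1 infected
Step 1: +2 new -> 3 infected
Step 2: +3 new -> 6 infected
Step 3: +4 new -> 10 infected
Step 4: +5 new -> 15 infected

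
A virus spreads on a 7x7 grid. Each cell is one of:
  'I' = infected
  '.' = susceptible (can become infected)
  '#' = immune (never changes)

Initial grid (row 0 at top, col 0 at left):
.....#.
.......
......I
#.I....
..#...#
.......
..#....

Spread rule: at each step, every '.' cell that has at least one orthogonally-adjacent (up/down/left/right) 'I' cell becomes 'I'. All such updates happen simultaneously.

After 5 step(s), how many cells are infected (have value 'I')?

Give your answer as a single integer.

Step 0 (initial): 2 infected
Step 1: +6 new -> 8 infected
Step 2: +10 new -> 18 infected
Step 3: +10 new -> 28 infected
Step 4: +10 new -> 38 infected
Step 5: +5 new -> 43 infected

Answer: 43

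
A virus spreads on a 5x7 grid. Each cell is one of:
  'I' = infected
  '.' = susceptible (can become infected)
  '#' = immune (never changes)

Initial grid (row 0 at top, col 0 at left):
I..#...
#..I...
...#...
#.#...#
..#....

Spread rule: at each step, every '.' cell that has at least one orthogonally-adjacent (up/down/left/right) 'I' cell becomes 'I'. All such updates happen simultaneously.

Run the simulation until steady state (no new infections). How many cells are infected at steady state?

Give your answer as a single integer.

Answer: 28

Derivation:
Step 0 (initial): 2 infected
Step 1: +3 new -> 5 infected
Step 2: +6 new -> 11 infected
Step 3: +5 new -> 16 infected
Step 4: +7 new -> 23 infected
Step 5: +3 new -> 26 infected
Step 6: +2 new -> 28 infected
Step 7: +0 new -> 28 infected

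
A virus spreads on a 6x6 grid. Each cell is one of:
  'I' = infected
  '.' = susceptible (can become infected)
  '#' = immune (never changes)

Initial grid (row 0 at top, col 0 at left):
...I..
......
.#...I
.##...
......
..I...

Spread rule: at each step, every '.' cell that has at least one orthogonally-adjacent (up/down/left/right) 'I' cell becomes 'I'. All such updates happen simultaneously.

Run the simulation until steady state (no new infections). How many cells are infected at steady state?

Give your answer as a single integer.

Answer: 33

Derivation:
Step 0 (initial): 3 infected
Step 1: +9 new -> 12 infected
Step 2: +11 new -> 23 infected
Step 3: +7 new -> 30 infected
Step 4: +2 new -> 32 infected
Step 5: +1 new -> 33 infected
Step 6: +0 new -> 33 infected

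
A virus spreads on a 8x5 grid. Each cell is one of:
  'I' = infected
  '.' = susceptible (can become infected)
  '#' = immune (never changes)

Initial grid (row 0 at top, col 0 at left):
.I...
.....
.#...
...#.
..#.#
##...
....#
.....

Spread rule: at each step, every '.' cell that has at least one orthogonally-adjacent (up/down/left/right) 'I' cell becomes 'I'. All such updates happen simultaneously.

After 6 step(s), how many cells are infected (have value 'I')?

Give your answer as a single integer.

Answer: 20

Derivation:
Step 0 (initial): 1 infected
Step 1: +3 new -> 4 infected
Step 2: +3 new -> 7 infected
Step 3: +4 new -> 11 infected
Step 4: +4 new -> 15 infected
Step 5: +3 new -> 18 infected
Step 6: +2 new -> 20 infected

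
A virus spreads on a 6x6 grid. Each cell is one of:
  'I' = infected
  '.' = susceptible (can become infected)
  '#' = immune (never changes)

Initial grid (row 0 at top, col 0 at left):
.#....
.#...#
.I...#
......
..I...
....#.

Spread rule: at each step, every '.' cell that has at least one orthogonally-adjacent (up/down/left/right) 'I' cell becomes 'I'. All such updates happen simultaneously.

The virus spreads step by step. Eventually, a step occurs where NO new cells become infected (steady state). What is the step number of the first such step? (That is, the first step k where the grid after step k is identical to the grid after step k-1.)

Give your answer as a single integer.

Answer: 7

Derivation:
Step 0 (initial): 2 infected
Step 1: +7 new -> 9 infected
Step 2: +9 new -> 18 infected
Step 3: +7 new -> 25 infected
Step 4: +4 new -> 29 infected
Step 5: +1 new -> 30 infected
Step 6: +1 new -> 31 infected
Step 7: +0 new -> 31 infected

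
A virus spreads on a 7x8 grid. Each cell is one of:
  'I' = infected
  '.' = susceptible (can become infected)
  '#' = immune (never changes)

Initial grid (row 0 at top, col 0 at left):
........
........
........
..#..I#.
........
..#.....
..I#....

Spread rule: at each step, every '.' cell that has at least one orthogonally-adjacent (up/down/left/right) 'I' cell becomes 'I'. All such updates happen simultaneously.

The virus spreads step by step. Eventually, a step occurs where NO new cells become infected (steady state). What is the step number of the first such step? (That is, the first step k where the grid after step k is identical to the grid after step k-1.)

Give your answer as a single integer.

Step 0 (initial): 2 infected
Step 1: +4 new -> 6 infected
Step 2: +9 new -> 15 infected
Step 3: +12 new -> 27 infected
Step 4: +13 new -> 40 infected
Step 5: +6 new -> 46 infected
Step 6: +3 new -> 49 infected
Step 7: +2 new -> 51 infected
Step 8: +1 new -> 52 infected
Step 9: +0 new -> 52 infected

Answer: 9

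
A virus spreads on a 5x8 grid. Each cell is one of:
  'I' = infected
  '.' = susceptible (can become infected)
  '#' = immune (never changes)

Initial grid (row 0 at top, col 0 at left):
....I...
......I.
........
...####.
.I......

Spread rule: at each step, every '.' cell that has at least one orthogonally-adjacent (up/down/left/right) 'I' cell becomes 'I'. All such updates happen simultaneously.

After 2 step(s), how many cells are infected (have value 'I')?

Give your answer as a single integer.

Answer: 23

Derivation:
Step 0 (initial): 3 infected
Step 1: +10 new -> 13 infected
Step 2: +10 new -> 23 infected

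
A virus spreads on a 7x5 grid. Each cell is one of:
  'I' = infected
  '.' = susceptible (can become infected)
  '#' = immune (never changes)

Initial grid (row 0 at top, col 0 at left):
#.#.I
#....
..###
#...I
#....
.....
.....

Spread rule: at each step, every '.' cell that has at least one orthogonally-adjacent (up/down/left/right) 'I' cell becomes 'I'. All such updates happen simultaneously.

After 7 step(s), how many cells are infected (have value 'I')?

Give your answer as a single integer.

Step 0 (initial): 2 infected
Step 1: +4 new -> 6 infected
Step 2: +4 new -> 10 infected
Step 3: +5 new -> 15 infected
Step 4: +5 new -> 20 infected
Step 5: +4 new -> 24 infected
Step 6: +2 new -> 26 infected
Step 7: +1 new -> 27 infected

Answer: 27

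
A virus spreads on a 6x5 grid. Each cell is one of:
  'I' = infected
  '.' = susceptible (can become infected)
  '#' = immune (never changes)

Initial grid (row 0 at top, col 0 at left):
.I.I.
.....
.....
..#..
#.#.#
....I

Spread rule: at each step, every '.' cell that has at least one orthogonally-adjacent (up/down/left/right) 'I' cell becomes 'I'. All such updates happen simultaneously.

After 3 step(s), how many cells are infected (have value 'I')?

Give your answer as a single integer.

Answer: 22

Derivation:
Step 0 (initial): 3 infected
Step 1: +6 new -> 9 infected
Step 2: +7 new -> 16 infected
Step 3: +6 new -> 22 infected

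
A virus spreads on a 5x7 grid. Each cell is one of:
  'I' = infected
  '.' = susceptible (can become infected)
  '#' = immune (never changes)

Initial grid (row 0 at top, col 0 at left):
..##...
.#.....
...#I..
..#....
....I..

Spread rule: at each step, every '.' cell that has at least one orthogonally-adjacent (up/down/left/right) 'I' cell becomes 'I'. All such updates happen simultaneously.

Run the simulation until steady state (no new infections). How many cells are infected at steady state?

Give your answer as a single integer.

Step 0 (initial): 2 infected
Step 1: +5 new -> 7 infected
Step 2: +8 new -> 15 infected
Step 3: +5 new -> 20 infected
Step 4: +4 new -> 24 infected
Step 5: +2 new -> 26 infected
Step 6: +1 new -> 27 infected
Step 7: +1 new -> 28 infected
Step 8: +1 new -> 29 infected
Step 9: +1 new -> 30 infected
Step 10: +0 new -> 30 infected

Answer: 30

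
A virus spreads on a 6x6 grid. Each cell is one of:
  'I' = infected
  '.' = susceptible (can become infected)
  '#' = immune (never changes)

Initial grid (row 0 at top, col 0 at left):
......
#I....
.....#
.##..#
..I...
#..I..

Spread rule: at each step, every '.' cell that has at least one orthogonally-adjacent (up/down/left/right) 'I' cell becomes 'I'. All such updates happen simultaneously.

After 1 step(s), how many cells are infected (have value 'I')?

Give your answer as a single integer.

Step 0 (initial): 3 infected
Step 1: +7 new -> 10 infected

Answer: 10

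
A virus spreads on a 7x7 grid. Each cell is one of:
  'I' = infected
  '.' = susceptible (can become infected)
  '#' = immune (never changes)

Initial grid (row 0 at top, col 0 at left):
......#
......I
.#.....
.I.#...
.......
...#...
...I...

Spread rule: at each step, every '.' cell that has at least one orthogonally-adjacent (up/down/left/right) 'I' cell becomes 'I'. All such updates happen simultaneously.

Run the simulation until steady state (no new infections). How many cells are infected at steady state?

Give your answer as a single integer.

Answer: 45

Derivation:
Step 0 (initial): 3 infected
Step 1: +7 new -> 10 infected
Step 2: +13 new -> 23 infected
Step 3: +14 new -> 37 infected
Step 4: +7 new -> 44 infected
Step 5: +1 new -> 45 infected
Step 6: +0 new -> 45 infected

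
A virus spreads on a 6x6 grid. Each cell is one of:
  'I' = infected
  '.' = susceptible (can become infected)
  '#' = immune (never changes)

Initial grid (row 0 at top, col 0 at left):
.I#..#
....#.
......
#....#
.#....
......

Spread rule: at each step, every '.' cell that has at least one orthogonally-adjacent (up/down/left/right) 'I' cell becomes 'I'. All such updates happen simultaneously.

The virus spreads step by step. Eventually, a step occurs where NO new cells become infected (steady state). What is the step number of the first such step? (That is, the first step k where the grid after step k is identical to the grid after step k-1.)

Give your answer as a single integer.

Step 0 (initial): 1 infected
Step 1: +2 new -> 3 infected
Step 2: +3 new -> 6 infected
Step 3: +4 new -> 10 infected
Step 4: +3 new -> 13 infected
Step 5: +4 new -> 17 infected
Step 6: +4 new -> 21 infected
Step 7: +4 new -> 25 infected
Step 8: +3 new -> 28 infected
Step 9: +2 new -> 30 infected
Step 10: +0 new -> 30 infected

Answer: 10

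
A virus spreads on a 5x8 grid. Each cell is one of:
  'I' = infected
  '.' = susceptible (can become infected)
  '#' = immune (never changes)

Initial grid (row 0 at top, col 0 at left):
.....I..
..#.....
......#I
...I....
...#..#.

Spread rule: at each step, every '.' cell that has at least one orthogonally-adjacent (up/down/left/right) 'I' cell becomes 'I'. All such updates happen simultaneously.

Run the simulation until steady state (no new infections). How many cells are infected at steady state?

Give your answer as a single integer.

Answer: 36

Derivation:
Step 0 (initial): 3 infected
Step 1: +8 new -> 11 infected
Step 2: +14 new -> 25 infected
Step 3: +5 new -> 30 infected
Step 4: +4 new -> 34 infected
Step 5: +2 new -> 36 infected
Step 6: +0 new -> 36 infected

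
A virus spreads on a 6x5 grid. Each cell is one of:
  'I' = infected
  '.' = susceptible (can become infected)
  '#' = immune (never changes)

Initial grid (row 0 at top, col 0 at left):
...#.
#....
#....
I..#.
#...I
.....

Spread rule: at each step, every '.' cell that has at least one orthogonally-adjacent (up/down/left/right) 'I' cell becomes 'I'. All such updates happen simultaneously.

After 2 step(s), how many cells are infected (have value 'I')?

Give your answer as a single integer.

Answer: 12

Derivation:
Step 0 (initial): 2 infected
Step 1: +4 new -> 6 infected
Step 2: +6 new -> 12 infected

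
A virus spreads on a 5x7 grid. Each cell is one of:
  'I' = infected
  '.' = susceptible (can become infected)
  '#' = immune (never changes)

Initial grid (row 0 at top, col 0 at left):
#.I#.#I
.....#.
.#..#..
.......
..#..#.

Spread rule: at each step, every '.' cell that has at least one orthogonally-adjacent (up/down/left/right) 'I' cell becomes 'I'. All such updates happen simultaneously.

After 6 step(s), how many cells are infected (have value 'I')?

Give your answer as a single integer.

Answer: 27

Derivation:
Step 0 (initial): 2 infected
Step 1: +3 new -> 5 infected
Step 2: +4 new -> 9 infected
Step 3: +6 new -> 15 infected
Step 4: +6 new -> 21 infected
Step 5: +4 new -> 25 infected
Step 6: +2 new -> 27 infected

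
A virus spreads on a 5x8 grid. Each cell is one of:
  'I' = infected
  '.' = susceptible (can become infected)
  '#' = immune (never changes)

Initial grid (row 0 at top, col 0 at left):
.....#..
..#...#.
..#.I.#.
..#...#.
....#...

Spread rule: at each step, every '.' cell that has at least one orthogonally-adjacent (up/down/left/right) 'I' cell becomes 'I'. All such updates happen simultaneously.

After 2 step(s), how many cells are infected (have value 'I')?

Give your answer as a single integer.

Step 0 (initial): 1 infected
Step 1: +4 new -> 5 infected
Step 2: +5 new -> 10 infected

Answer: 10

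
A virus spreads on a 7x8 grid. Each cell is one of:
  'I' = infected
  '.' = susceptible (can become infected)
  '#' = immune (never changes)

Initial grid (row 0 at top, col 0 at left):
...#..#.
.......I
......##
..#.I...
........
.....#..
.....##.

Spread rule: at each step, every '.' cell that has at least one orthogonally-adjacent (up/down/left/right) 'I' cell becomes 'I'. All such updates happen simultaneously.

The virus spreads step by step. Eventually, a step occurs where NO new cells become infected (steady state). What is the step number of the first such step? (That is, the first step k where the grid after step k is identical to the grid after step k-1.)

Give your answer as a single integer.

Step 0 (initial): 2 infected
Step 1: +6 new -> 8 infected
Step 2: +8 new -> 16 infected
Step 3: +9 new -> 25 infected
Step 4: +7 new -> 32 infected
Step 5: +8 new -> 40 infected
Step 6: +6 new -> 46 infected
Step 7: +2 new -> 48 infected
Step 8: +0 new -> 48 infected

Answer: 8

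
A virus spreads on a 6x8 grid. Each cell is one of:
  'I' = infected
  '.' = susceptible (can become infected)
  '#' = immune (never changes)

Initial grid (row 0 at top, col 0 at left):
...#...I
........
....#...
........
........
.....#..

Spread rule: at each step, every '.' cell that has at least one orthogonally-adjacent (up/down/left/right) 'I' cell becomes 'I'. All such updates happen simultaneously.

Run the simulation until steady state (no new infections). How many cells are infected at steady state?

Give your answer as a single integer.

Step 0 (initial): 1 infected
Step 1: +2 new -> 3 infected
Step 2: +3 new -> 6 infected
Step 3: +4 new -> 10 infected
Step 4: +4 new -> 14 infected
Step 5: +4 new -> 18 infected
Step 6: +5 new -> 23 infected
Step 7: +5 new -> 28 infected
Step 8: +6 new -> 34 infected
Step 9: +5 new -> 39 infected
Step 10: +3 new -> 42 infected
Step 11: +2 new -> 44 infected
Step 12: +1 new -> 45 infected
Step 13: +0 new -> 45 infected

Answer: 45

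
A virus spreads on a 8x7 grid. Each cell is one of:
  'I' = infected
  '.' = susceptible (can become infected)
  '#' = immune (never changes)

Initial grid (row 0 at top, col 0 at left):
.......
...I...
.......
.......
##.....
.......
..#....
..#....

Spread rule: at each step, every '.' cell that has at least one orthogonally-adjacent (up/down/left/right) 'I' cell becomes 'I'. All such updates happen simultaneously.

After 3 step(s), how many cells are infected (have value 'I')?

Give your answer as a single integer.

Step 0 (initial): 1 infected
Step 1: +4 new -> 5 infected
Step 2: +7 new -> 12 infected
Step 3: +9 new -> 21 infected

Answer: 21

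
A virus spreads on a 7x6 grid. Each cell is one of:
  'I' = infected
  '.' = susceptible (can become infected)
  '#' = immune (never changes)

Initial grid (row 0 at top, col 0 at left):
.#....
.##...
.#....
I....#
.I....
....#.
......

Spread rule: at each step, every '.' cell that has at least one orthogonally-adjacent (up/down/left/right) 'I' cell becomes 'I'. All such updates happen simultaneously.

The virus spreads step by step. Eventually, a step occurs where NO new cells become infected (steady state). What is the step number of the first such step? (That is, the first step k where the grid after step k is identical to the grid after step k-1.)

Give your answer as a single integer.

Answer: 9

Derivation:
Step 0 (initial): 2 infected
Step 1: +5 new -> 7 infected
Step 2: +6 new -> 13 infected
Step 3: +7 new -> 20 infected
Step 4: +4 new -> 24 infected
Step 5: +4 new -> 28 infected
Step 6: +4 new -> 32 infected
Step 7: +3 new -> 35 infected
Step 8: +1 new -> 36 infected
Step 9: +0 new -> 36 infected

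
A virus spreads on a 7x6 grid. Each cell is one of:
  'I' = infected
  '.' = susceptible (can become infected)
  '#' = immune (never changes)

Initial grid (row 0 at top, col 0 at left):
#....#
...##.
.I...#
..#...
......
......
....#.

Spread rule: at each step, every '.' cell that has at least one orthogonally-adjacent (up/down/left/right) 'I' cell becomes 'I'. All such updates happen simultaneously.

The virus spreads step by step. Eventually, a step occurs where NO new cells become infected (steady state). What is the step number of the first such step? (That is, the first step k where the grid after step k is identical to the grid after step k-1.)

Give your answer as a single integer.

Answer: 9

Derivation:
Step 0 (initial): 1 infected
Step 1: +4 new -> 5 infected
Step 2: +6 new -> 11 infected
Step 3: +6 new -> 17 infected
Step 4: +6 new -> 23 infected
Step 5: +6 new -> 29 infected
Step 6: +3 new -> 32 infected
Step 7: +1 new -> 33 infected
Step 8: +1 new -> 34 infected
Step 9: +0 new -> 34 infected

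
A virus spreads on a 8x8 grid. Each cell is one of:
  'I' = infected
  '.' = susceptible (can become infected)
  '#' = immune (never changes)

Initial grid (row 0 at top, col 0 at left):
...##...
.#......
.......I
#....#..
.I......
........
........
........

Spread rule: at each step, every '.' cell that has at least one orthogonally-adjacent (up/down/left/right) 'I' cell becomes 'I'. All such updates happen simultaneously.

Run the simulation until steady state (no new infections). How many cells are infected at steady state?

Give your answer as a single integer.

Answer: 59

Derivation:
Step 0 (initial): 2 infected
Step 1: +7 new -> 9 infected
Step 2: +11 new -> 20 infected
Step 3: +13 new -> 33 infected
Step 4: +13 new -> 46 infected
Step 5: +8 new -> 54 infected
Step 6: +4 new -> 58 infected
Step 7: +1 new -> 59 infected
Step 8: +0 new -> 59 infected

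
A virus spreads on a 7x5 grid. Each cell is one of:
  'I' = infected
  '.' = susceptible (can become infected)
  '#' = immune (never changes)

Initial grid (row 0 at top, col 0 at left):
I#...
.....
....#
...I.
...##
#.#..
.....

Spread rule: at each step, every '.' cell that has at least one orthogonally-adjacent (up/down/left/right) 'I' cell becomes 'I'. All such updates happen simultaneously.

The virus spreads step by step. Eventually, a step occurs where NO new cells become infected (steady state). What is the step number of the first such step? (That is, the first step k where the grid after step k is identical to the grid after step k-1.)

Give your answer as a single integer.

Answer: 10

Derivation:
Step 0 (initial): 2 infected
Step 1: +4 new -> 6 infected
Step 2: +6 new -> 12 infected
Step 3: +6 new -> 18 infected
Step 4: +4 new -> 22 infected
Step 5: +1 new -> 23 infected
Step 6: +2 new -> 25 infected
Step 7: +1 new -> 26 infected
Step 8: +2 new -> 28 infected
Step 9: +1 new -> 29 infected
Step 10: +0 new -> 29 infected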